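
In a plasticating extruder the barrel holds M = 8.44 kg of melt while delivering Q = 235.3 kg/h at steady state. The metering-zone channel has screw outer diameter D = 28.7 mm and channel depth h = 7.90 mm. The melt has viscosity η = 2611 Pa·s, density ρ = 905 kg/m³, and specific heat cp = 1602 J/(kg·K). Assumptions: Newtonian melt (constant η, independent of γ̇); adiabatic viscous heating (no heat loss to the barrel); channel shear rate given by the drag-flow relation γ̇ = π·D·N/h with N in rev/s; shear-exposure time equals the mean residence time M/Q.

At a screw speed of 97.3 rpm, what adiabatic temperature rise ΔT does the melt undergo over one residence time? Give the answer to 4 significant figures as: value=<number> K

Q_s = Q / 3600 = 235.3 / 3600 = 0.0653611 kg/s
t_res = M / Q_s = 8.44 ÷ 0.0653611 = 129.129 s
Geometry in metres: D = 28.7 mm → 0.0287 m, h = 7.90 mm → 0.0079 m; screw speed N = 97.3 rpm = 1.62167 rev/s
γ̇ = π·D·N / h = π · 0.0287 · 1.62167 / 0.0079 = 18.5083 s⁻¹
Adiabatic rise: ΔT = η γ̇² t_res / (ρ cp) = 2611·(18.5083)²·129.129 / (905·1602) = 79.662 K

value=79.66 K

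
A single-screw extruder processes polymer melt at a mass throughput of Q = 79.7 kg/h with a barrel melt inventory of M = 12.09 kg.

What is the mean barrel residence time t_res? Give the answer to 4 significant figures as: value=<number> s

value=546.1 s

Convert throughput: Q = 79.7 kg/h = 79.7/3600 = 0.0221389 kg/s
t_res = M / Q_s = 12.09 / 0.0221389 = 546.098 s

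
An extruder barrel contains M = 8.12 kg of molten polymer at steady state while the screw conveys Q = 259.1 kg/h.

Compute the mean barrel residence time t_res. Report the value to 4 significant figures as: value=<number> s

Q_s = Q / 3600 = 259.1 / 3600 = 0.0719722 kg/s
t_res = M / Q_s = 8.12 ÷ 0.0719722 = 112.821 s

value=112.8 s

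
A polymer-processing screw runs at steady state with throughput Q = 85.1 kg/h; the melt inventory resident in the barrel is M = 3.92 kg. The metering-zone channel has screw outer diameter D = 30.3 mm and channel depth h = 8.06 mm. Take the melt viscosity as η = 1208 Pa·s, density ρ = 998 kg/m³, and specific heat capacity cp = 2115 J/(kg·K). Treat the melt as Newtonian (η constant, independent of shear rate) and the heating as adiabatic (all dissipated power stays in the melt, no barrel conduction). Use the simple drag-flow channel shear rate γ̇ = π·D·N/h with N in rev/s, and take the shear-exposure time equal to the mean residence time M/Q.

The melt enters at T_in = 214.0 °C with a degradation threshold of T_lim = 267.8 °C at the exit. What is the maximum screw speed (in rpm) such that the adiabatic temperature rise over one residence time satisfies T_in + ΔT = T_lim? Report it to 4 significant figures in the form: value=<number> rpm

value=121.0 rpm

Throughput in SI: Q_s = 85.1 kg/h ÷ 3600 s/h = 0.0236389 kg/s
Mean residence time: t_res = M/Q_s = 3.92 kg / 0.0236389 kg/s = 165.828 s
D = 30.3 mm = 0.0303 m;  h = 8.06 mm = 0.00806 m
ΔT_a = T_lim − T_in = 267.8 °C − 214.0 °C = 53.8 K
γ̇_max² = ΔT_a·ρ·cp/(η·t_res) = 53.8·998·2115/(1208·165.828) = 566.888 s⁻²
Take the square root: γ̇_max = √(566.888) = 23.8094 s⁻¹
N_max = γ̇_max·h / (π·D) = 23.8094 · 0.00806 / (π · 0.0303) = 2.016 rev/s = 120.96 rpm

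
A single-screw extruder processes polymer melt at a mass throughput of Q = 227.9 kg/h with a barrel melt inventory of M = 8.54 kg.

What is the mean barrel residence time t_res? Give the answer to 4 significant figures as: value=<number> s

Q_s = Q / 3600 = 227.9 / 3600 = 0.0633056 kg/s
t_res = M / Q_s = 8.54 / 0.0633056 = 134.901 s

value=134.9 s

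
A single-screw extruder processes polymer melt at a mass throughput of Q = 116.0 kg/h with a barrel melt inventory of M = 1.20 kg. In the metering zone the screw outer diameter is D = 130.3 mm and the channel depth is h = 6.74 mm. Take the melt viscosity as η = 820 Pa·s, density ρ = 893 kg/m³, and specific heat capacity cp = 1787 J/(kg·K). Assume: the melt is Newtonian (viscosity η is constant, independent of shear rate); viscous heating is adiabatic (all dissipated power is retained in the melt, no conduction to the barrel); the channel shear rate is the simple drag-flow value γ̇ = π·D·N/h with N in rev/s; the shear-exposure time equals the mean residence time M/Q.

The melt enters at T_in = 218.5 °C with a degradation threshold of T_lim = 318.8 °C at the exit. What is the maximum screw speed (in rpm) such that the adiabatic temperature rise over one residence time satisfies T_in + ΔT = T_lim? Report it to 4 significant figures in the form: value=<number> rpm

Convert throughput: Q = 116.0 kg/h = 116.0/3600 = 0.0322222 kg/s
t_res = M / Q_s = 1.20 ÷ 0.0322222 = 37.2414 s
Convert to metres: D = 0.1303 m, h = 0.00674 m
ΔT_a = T_lim − T_in = 318.8 − 218.5 = 100.3 K
Invert ΔT = ηγ̇²t_res/(ρcp) for γ̇: γ̇_max² = ΔT_a ρ cp / (η t_res) = 100.3·893·1787 / (820·37.2414) = 5241.28 s⁻²
Take the square root: γ̇_max = √(5241.28) = 72.3967 s⁻¹
N_max = γ̇_max h / (πD) = 72.3967·0.00674/(π·0.1303) = 1.19202 rev/s → ×60 = 71.5213 rpm

value=71.52 rpm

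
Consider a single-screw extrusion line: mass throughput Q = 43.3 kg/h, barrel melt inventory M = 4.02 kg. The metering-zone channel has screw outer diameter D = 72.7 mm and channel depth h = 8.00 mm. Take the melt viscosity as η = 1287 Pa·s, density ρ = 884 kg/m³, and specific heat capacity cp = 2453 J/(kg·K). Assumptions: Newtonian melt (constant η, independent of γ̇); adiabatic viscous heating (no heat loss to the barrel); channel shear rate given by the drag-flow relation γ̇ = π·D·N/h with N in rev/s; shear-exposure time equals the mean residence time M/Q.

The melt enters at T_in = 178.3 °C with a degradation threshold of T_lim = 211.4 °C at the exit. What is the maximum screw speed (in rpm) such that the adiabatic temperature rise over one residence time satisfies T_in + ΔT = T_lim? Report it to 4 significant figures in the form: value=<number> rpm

value=27.15 rpm

Q_s = Q / 3600 = 43.3 / 3600 = 0.0120278 kg/s
Mean residence time: t_res = M/Q_s = 4.02 kg / 0.0120278 kg/s = 334.226 s
Geometry in SI: D = 72.7 mm → 0.0727 m, h = 8.00 mm → 0.008 m
ΔT_a = T_lim − T_in = 211.4 − 178.3 = 33.1 K
γ̇_max² = ΔT_a·ρ·cp / (η·t_res) = [33.1 × 884 × 2453] / [1287 × 334.226] = 166.862 s⁻²
Take the square root: γ̇_max = √(166.862) = 12.9175 s⁻¹
N_max = γ̇_max·h / (π·D) = 12.9175 · 0.008 / (π · 0.0727) = 0.452465 rev/s = 27.1479 rpm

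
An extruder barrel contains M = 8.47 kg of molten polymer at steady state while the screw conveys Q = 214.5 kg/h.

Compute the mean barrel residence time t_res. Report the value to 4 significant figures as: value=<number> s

value=142.2 s

Q_s = Q / 3600 = 214.5 / 3600 = 0.0595833 kg/s
Mean residence time: t_res = M/Q_s = 8.47 kg / 0.0595833 kg/s = 142.154 s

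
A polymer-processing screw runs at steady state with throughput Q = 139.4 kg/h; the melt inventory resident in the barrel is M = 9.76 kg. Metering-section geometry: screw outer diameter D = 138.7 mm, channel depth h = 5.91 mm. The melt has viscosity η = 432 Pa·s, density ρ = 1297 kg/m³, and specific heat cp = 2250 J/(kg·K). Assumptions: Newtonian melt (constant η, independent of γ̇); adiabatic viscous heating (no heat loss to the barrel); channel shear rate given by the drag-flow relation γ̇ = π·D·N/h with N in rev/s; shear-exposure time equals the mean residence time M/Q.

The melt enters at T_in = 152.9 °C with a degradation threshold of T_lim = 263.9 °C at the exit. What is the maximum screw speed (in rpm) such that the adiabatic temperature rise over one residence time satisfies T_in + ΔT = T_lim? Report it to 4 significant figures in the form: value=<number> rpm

value=44.39 rpm

Q_s = Q / 3600 = 139.4 / 3600 = 0.0387222 kg/s
t_res = M / Q_s = 9.76 ÷ 0.0387222 = 252.052 s
Geometry in SI: D = 138.7 mm → 0.1387 m, h = 5.91 mm → 0.00591 m
ΔT_a = T_lim − T_in = 263.9 °C − 152.9 °C = 111 K
Invert ΔT = ηγ̇²t_res/(ρcp) for γ̇: γ̇_max² = ΔT_a ρ cp / (η t_res) = 111·1297·2250 / (432·252.052) = 2974.9 s⁻²
γ̇_max = √2974.9 = 54.5426 s⁻¹
N_max = γ̇_max h / (πD) = 54.5426·0.00591/(π·0.1387) = 0.739771 rev/s → ×60 = 44.3863 rpm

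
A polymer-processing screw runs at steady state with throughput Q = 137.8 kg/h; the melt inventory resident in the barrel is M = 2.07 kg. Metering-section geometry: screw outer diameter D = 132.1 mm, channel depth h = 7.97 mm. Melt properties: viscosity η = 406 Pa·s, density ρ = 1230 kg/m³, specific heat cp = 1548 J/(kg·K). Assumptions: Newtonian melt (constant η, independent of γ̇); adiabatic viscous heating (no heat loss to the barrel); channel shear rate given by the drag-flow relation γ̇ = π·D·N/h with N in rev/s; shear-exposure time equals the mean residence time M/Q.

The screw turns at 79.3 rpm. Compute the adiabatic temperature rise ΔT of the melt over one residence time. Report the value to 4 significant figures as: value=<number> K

Q_s = Q / 3600 = 137.8 / 3600 = 0.0382778 kg/s
t_res = M / Q_s = 2.07 / 0.0382778 = 54.0784 s
Geometry in metres: D = 132.1 mm → 0.1321 m, h = 7.97 mm → 0.00797 m; screw speed N = 79.3 rpm = 1.32167 rev/s
γ̇ = π D N / h = (π)(0.1321)(1.32167) / 0.00797 = 68.8203 s⁻¹
ΔT = η·γ̇²·t_res / (ρ·cp) = 406 · (68.8203)² · 54.0784 / (1230 · 1548) = 54.6143 K

value=54.61 K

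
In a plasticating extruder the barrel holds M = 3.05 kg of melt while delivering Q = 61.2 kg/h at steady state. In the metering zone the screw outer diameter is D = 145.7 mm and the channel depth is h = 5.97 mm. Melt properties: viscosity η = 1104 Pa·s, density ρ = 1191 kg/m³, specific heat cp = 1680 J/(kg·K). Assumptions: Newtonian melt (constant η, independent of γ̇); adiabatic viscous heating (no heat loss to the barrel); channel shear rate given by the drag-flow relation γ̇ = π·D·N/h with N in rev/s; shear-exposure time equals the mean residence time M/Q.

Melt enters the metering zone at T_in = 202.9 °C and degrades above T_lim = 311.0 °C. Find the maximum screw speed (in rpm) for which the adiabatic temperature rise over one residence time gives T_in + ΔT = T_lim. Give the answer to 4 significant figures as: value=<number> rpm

value=25.86 rpm

Throughput in SI: Q_s = 61.2 kg/h ÷ 3600 s/h = 0.017 kg/s
t_res = M / Q_s = 3.05 / 0.017 = 179.412 s
D = 145.7 mm = 0.1457 m;  h = 5.97 mm = 0.00597 m
Allowable rise: ΔT_a = T_lim − T_in = 311.0 − 202.9 = 108.1 K
γ̇_max² = ΔT_a·ρ·cp/(η·t_res) = 108.1·1191·1680/(1104·179.412) = 1092.01 s⁻²
Take the square root: γ̇_max = √(1092.01) = 33.0456 s⁻¹
N_max = γ̇_max h / (πD) = 33.0456·0.00597/(π·0.1457) = 0.431001 rev/s → ×60 = 25.8601 rpm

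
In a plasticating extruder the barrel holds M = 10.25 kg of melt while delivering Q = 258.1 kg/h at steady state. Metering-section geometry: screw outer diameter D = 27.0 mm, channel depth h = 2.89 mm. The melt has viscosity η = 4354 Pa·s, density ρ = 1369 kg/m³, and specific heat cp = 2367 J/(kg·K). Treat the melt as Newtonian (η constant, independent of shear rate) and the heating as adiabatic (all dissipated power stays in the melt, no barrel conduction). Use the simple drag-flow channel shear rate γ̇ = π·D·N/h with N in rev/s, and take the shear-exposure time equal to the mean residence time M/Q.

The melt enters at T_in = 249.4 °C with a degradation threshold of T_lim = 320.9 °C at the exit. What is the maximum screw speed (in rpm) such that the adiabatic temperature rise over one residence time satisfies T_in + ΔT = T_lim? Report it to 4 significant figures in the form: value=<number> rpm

Convert throughput: Q = 258.1 kg/h = 258.1/3600 = 0.0716944 kg/s
Mean residence time: t_res = M/Q_s = 10.25 kg / 0.0716944 kg/s = 142.968 s
Geometry in SI: D = 27.0 mm → 0.027 m, h = 2.89 mm → 0.00289 m
Allowable rise: ΔT_a = T_lim − T_in = 320.9 − 249.4 = 71.5 K
γ̇_max² = ΔT_a·ρ·cp / (η·t_res) = [71.5 × 1369 × 2367] / [4354 × 142.968] = 372.204 s⁻²
γ̇_max = sqrt(372.204) = 19.2926 s⁻¹
Solve γ̇ = πDN/h for N: N_max = γ̇_max·h/(π·D) = 19.2926 × 0.00289 / (π × 0.027) = 0.657317 rev/s = 39.439 rpm

value=39.44 rpm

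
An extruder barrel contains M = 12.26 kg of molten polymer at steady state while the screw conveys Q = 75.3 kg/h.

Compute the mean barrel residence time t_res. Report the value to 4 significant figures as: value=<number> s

Throughput in SI: Q_s = 75.3 kg/h ÷ 3600 s/h = 0.0209167 kg/s
Mean residence time: t_res = M/Q_s = 12.26 kg / 0.0209167 kg/s = 586.135 s

value=586.1 s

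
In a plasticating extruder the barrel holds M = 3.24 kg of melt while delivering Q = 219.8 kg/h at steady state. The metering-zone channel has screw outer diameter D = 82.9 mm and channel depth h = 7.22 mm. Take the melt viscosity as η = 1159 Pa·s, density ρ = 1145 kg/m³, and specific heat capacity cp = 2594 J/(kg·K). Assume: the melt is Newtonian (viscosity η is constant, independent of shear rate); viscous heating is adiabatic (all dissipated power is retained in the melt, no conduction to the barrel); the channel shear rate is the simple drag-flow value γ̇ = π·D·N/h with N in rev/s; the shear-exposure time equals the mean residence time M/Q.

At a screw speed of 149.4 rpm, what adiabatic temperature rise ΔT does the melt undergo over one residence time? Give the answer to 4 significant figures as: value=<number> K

value=167.1 K

Q_s = Q / 3600 = 219.8 / 3600 = 0.0610556 kg/s
Mean residence time: t_res = M/Q_s = 3.24 kg / 0.0610556 kg/s = 53.0664 s
Convert to SI: D = 0.0829 m, h = 0.00722 m, N = 149.4/60 = 2.49 rev/s
γ̇ = π·D·N / h = π · 0.0829 · 2.49 / 0.00722 = 89.8187 s⁻¹
ΔT = η·γ̇²·t_res/(ρ·cp) = [1159 × 89.8187² × 53.0664] / [1145 × 2594] = 167.056 K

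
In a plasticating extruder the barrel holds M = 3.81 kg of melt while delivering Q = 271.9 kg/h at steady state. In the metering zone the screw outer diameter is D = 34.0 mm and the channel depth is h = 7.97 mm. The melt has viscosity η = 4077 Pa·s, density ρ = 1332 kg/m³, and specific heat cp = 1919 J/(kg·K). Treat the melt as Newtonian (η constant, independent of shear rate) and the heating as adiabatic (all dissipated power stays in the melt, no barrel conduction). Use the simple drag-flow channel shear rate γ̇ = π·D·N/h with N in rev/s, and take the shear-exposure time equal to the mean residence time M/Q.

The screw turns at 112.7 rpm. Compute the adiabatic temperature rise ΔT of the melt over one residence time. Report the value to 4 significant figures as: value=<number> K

Throughput in SI: Q_s = 271.9 kg/h ÷ 3600 s/h = 0.0755278 kg/s
t_res = M / Q_s = 3.81 / 0.0755278 = 50.445 s
Geometry in metres: D = 34.0 mm → 0.034 m, h = 7.97 mm → 0.00797 m; screw speed N = 112.7 rpm = 1.87833 rev/s
γ̇ = π D N / h = (π)(0.034)(1.87833) / 0.00797 = 25.1735 s⁻¹
Adiabatic rise: ΔT = η γ̇² t_res / (ρ cp) = 4077·(25.1735)²·50.445 / (1332·1919) = 50.9878 K

value=50.99 K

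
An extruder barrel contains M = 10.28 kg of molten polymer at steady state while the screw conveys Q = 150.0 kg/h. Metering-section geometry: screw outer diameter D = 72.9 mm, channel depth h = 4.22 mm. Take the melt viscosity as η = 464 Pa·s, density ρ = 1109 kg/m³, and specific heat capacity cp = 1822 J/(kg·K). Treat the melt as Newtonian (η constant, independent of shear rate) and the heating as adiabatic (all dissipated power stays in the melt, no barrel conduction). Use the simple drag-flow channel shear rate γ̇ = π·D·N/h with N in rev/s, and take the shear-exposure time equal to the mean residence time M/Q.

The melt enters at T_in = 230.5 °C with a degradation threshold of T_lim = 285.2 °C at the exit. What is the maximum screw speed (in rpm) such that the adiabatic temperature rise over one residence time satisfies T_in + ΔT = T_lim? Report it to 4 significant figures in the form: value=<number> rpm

Q_s = Q / 3600 = 150.0 / 3600 = 0.0416667 kg/s
Mean residence time: t_res = M/Q_s = 10.28 kg / 0.0416667 kg/s = 246.72 s
Convert to metres: D = 0.0729 m, h = 0.00422 m
ΔT_a = T_lim − T_in = 285.2 °C − 230.5 °C = 54.7 K
γ̇_max² = ΔT_a·ρ·cp / (η·t_res) = [54.7 × 1109 × 1822] / [464 × 246.72] = 965.484 s⁻²
γ̇_max = sqrt(965.484) = 31.0722 s⁻¹
N_max = γ̇_max·h / (π·D) = 31.0722 · 0.00422 / (π · 0.0729) = 0.572542 rev/s = 34.3525 rpm

value=34.35 rpm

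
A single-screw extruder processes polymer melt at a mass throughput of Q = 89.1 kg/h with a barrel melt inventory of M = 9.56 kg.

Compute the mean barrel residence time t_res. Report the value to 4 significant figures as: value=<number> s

value=386.3 s

Q_s = Q / 3600 = 89.1 / 3600 = 0.02475 kg/s
t_res = M / Q_s = 9.56 ÷ 0.02475 = 386.263 s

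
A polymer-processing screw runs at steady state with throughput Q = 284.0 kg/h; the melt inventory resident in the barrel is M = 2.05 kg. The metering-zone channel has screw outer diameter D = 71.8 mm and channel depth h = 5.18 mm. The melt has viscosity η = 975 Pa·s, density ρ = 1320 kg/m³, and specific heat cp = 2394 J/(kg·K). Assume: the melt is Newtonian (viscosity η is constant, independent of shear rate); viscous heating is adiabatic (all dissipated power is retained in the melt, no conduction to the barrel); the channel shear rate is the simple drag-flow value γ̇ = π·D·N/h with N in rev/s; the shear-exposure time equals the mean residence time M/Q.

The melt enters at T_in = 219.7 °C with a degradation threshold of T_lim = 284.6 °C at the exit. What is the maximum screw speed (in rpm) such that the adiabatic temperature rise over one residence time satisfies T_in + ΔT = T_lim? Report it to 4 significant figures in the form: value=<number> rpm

value=124.0 rpm

Throughput in SI: Q_s = 284.0 kg/h ÷ 3600 s/h = 0.0788889 kg/s
Mean residence time: t_res = M/Q_s = 2.05 kg / 0.0788889 kg/s = 25.9859 s
Convert to metres: D = 0.0718 m, h = 0.00518 m
Allowable rise: ΔT_a = T_lim − T_in = 284.6 − 219.7 = 64.9 K
Invert ΔT = ηγ̇²t_res/(ρcp) for γ̇: γ̇_max² = ΔT_a ρ cp / (η t_res) = 64.9·1320·2394 / (975·25.9859) = 8094.69 s⁻²
Take the square root: γ̇_max = √(8094.69) = 89.9705 s⁻¹
N_max = γ̇_max·h / (π·D) = 89.9705 · 0.00518 / (π · 0.0718) = 2.06612 rev/s = 123.967 rpm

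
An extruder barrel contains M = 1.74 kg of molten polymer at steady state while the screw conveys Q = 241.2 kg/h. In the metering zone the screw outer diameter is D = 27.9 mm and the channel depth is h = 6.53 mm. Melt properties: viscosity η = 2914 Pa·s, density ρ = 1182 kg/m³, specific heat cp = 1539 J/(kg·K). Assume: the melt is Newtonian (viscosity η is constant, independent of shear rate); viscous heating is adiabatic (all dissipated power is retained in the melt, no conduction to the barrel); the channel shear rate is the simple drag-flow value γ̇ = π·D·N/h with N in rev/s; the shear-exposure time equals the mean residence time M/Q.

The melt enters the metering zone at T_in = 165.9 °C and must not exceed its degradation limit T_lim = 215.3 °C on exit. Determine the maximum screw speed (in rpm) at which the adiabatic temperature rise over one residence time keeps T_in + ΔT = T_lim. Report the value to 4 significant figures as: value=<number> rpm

value=154.0 rpm

Convert throughput: Q = 241.2 kg/h = 241.2/3600 = 0.067 kg/s
Mean residence time: t_res = M/Q_s = 1.74 kg / 0.067 kg/s = 25.9701 s
D = 27.9 mm = 0.0279 m;  h = 6.53 mm = 0.00653 m
Allowable rise: ΔT_a = T_lim − T_in = 215.3 − 165.9 = 49.4 K
Invert ΔT = ηγ̇²t_res/(ρcp) for γ̇: γ̇_max² = ΔT_a ρ cp / (η t_res) = 49.4·1182·1539 / (2914·25.9701) = 1187.46 s⁻²
Take the square root: γ̇_max = √(1187.46) = 34.4595 s⁻¹
N_max = γ̇_max·h / (π·D) = 34.4595 · 0.00653 / (π · 0.0279) = 2.56725 rev/s = 154.035 rpm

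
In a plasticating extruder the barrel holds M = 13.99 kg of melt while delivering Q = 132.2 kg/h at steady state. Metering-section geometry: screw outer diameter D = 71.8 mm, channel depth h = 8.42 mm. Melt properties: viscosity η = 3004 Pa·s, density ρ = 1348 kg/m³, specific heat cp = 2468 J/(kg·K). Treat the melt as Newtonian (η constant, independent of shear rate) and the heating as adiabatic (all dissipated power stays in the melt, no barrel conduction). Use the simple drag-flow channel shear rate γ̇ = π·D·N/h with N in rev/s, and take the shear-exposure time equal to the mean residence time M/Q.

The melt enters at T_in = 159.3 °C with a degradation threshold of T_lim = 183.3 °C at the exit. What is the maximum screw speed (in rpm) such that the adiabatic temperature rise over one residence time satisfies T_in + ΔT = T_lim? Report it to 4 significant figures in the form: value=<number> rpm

value=18.71 rpm

Throughput in SI: Q_s = 132.2 kg/h ÷ 3600 s/h = 0.0367222 kg/s
t_res = M / Q_s = 13.99 ÷ 0.0367222 = 380.968 s
D = 71.8 mm = 0.0718 m;  h = 8.42 mm = 0.00842 m
Allowable rise: ΔT_a = T_lim − T_in = 183.3 − 159.3 = 24 K
γ̇_max² = ΔT_a·ρ·cp/(η·t_res) = 24·1348·2468/(3004·380.968) = 69.7682 s⁻²
Take the square root: γ̇_max = √(69.7682) = 8.35274 s⁻¹
N_max = γ̇_max·h / (π·D) = 8.35274 · 0.00842 / (π · 0.0718) = 0.311793 rev/s = 18.7076 rpm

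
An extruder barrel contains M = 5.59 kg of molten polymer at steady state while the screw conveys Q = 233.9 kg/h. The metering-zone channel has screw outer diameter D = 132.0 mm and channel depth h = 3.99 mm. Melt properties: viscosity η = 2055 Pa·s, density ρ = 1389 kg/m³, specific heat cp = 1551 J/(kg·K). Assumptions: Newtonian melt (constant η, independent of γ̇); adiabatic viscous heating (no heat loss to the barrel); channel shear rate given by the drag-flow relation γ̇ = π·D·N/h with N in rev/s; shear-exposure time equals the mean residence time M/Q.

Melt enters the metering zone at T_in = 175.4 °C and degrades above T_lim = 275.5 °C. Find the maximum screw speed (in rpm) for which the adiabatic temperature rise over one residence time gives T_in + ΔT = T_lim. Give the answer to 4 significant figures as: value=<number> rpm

Throughput in SI: Q_s = 233.9 kg/h ÷ 3600 s/h = 0.0649722 kg/s
t_res = M / Q_s = 5.59 ÷ 0.0649722 = 86.0368 s
Convert to metres: D = 0.132 m, h = 0.00399 m
Allowable rise: ΔT_a = T_lim − T_in = 275.5 − 175.4 = 100.1 K
Invert ΔT = ηγ̇²t_res/(ρcp) for γ̇: γ̇_max² = ΔT_a ρ cp / (η t_res) = 100.1·1389·1551 / (2055·86.0368) = 1219.7 s⁻²
γ̇_max = sqrt(1219.7) = 34.9242 s⁻¹
Solve γ̇ = πDN/h for N: N_max = γ̇_max·h/(π·D) = 34.9242 × 0.00399 / (π × 0.132) = 0.336028 rev/s = 20.1617 rpm

value=20.16 rpm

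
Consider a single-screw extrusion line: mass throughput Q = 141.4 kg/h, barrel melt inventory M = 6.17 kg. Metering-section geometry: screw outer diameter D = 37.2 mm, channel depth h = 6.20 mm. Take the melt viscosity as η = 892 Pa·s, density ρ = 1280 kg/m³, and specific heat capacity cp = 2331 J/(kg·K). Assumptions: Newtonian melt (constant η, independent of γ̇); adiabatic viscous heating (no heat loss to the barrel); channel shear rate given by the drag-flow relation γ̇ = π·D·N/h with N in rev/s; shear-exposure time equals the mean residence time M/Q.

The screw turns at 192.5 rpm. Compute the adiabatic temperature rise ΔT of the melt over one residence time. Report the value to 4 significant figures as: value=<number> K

Q_s = Q / 3600 = 141.4 / 3600 = 0.0392778 kg/s
Mean residence time: t_res = M/Q_s = 6.17 kg / 0.0392778 kg/s = 157.086 s
Convert to SI: D = 0.0372 m, h = 0.0062 m, N = 192.5/60 = 3.20833 rev/s
Shear rate: γ̇ = πDN/h = π·0.0372·3.20833/0.0062 = 60.4757 s⁻¹
ΔT = η·γ̇²·t_res/(ρ·cp) = [892 × 60.4757² × 157.086] / [1280 × 2331] = 171.756 K

value=171.8 K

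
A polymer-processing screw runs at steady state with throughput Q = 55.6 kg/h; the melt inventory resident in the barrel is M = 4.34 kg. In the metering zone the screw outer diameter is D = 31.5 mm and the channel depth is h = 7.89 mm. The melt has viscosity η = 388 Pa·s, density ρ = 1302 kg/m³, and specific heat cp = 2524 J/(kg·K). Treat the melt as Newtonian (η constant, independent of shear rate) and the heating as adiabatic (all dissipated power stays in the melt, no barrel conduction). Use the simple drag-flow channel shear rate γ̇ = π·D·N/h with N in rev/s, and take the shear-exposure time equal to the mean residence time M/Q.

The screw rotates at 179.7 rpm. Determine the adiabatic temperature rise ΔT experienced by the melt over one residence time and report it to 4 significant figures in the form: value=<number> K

Throughput in SI: Q_s = 55.6 kg/h ÷ 3600 s/h = 0.0154444 kg/s
t_res = M / Q_s = 4.34 / 0.0154444 = 281.007 s
Convert to SI: D = 0.0315 m, h = 0.00789 m, N = 179.7/60 = 2.995 rev/s
γ̇ = π·D·N / h = π · 0.0315 · 2.995 / 0.00789 = 37.5647 s⁻¹
ΔT = η·γ̇²·t_res / (ρ·cp) = 388 · (37.5647)² · 281.007 / (1302 · 2524) = 46.8176 K

value=46.82 K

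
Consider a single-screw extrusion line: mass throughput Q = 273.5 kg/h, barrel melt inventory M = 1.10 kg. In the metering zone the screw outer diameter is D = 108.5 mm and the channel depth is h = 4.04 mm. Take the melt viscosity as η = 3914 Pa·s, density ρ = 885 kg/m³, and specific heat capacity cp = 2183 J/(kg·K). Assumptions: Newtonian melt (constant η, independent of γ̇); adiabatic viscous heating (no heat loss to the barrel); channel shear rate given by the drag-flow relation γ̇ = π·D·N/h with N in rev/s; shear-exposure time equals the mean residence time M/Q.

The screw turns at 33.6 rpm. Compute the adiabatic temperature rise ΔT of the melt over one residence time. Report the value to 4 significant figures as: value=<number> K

Convert throughput: Q = 273.5 kg/h = 273.5/3600 = 0.0759722 kg/s
t_res = M / Q_s = 1.10 ÷ 0.0759722 = 14.479 s
Geometry in metres: D = 108.5 mm → 0.1085 m, h = 4.04 mm → 0.00404 m; screw speed N = 33.6 rpm = 0.56 rev/s
Shear rate: γ̇ = πDN/h = π·0.1085·0.56/0.00404 = 47.2483 s⁻¹
ΔT = η·γ̇²·t_res / (ρ·cp) = 3914 · (47.2483)² · 14.479 / (885 · 2183) = 65.4839 K

value=65.48 K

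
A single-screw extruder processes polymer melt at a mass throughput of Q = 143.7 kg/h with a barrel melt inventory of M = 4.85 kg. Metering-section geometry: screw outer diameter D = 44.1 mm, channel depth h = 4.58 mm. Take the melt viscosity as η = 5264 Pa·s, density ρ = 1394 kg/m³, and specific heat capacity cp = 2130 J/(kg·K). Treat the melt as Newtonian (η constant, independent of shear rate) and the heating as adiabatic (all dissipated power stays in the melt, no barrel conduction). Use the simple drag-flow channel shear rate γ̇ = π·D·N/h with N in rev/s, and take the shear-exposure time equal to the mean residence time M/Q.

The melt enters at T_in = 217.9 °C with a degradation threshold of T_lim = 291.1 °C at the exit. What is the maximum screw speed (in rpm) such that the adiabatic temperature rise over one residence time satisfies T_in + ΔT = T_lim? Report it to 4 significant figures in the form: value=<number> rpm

value=36.56 rpm

Throughput in SI: Q_s = 143.7 kg/h ÷ 3600 s/h = 0.0399167 kg/s
Mean residence time: t_res = M/Q_s = 4.85 kg / 0.0399167 kg/s = 121.503 s
Geometry in SI: D = 44.1 mm → 0.0441 m, h = 4.58 mm → 0.00458 m
Allowable rise: ΔT_a = T_lim − T_in = 291.1 − 217.9 = 73.2 K
γ̇_max² = ΔT_a·ρ·cp/(η·t_res) = 73.2·1394·2130/(5264·121.503) = 339.821 s⁻²
Take the square root: γ̇_max = √(339.821) = 18.4342 s⁻¹
N_max = γ̇_max·h / (π·D) = 18.4342 · 0.00458 / (π · 0.0441) = 0.609399 rev/s = 36.564 rpm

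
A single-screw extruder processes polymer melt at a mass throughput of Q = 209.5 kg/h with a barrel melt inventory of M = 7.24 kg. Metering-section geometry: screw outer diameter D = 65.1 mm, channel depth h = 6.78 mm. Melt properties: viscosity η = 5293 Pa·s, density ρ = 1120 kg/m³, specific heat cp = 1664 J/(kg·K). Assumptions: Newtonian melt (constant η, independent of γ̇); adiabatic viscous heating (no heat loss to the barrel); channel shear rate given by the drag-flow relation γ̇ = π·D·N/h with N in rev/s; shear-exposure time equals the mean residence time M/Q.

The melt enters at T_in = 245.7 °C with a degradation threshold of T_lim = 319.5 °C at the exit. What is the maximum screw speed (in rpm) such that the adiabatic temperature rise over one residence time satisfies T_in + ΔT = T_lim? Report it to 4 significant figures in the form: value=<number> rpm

Throughput in SI: Q_s = 209.5 kg/h ÷ 3600 s/h = 0.0581944 kg/s
Mean residence time: t_res = M/Q_s = 7.24 kg / 0.0581944 kg/s = 124.411 s
Convert to metres: D = 0.0651 m, h = 0.00678 m
ΔT_a = T_lim − T_in = 319.5 °C − 245.7 °C = 73.8 K
Invert ΔT = ηγ̇²t_res/(ρcp) for γ̇: γ̇_max² = ΔT_a ρ cp / (η t_res) = 73.8·1120·1664 / (5293·124.411) = 208.866 s⁻²
γ̇_max = √208.866 = 14.4522 s⁻¹
N_max = γ̇_max h / (πD) = 14.4522·0.00678/(π·0.0651) = 0.479108 rev/s → ×60 = 28.7465 rpm

value=28.75 rpm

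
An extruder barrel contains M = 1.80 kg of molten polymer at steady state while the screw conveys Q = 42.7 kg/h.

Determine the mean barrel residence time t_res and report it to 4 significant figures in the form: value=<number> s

value=151.8 s

Q_s = Q / 3600 = 42.7 / 3600 = 0.0118611 kg/s
t_res = M / Q_s = 1.80 / 0.0118611 = 151.756 s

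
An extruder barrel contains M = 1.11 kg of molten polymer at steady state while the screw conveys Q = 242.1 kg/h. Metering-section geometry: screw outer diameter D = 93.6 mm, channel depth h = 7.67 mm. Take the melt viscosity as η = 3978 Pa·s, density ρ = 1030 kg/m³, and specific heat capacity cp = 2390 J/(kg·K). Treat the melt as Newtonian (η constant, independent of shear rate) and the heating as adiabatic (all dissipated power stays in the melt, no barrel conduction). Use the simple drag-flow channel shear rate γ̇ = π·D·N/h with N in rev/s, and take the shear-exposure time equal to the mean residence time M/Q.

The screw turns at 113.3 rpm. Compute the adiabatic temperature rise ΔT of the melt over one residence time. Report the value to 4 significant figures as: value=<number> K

value=139.8 K

Throughput in SI: Q_s = 242.1 kg/h ÷ 3600 s/h = 0.06725 kg/s
t_res = M / Q_s = 1.11 / 0.06725 = 16.5056 s
Geometry in metres: D = 93.6 mm → 0.0936 m, h = 7.67 mm → 0.00767 m; screw speed N = 113.3 rpm = 1.88833 rev/s
Shear rate: γ̇ = πDN/h = π·0.0936·1.88833/0.00767 = 72.3951 s⁻¹
ΔT = η·γ̇²·t_res / (ρ·cp) = 3978 · (72.3951)² · 16.5056 / (1030 · 2390) = 139.791 K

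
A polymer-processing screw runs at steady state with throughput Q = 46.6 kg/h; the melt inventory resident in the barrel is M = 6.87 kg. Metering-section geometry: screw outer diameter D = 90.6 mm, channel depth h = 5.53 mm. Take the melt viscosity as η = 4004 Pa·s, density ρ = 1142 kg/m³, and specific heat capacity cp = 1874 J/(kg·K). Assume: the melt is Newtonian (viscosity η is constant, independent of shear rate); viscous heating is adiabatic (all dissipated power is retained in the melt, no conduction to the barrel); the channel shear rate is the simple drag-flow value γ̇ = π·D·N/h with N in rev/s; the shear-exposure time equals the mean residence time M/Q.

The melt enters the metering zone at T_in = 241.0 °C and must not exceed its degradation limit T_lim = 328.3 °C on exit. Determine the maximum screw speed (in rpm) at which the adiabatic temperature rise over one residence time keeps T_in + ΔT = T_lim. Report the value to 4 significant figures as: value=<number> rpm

value=10.93 rpm

Q_s = Q / 3600 = 46.6 / 3600 = 0.0129444 kg/s
Mean residence time: t_res = M/Q_s = 6.87 kg / 0.0129444 kg/s = 530.73 s
Convert to metres: D = 0.0906 m, h = 0.00553 m
ΔT_a = T_lim − T_in = 328.3 °C − 241.0 °C = 87.3 K
γ̇_max² = ΔT_a·ρ·cp/(η·t_res) = 87.3·1142·1874/(4004·530.73) = 87.919 s⁻²
Take the square root: γ̇_max = √(87.919) = 9.37651 s⁻¹
N_max = γ̇_max·h / (π·D) = 9.37651 · 0.00553 / (π · 0.0906) = 0.182175 rev/s = 10.9305 rpm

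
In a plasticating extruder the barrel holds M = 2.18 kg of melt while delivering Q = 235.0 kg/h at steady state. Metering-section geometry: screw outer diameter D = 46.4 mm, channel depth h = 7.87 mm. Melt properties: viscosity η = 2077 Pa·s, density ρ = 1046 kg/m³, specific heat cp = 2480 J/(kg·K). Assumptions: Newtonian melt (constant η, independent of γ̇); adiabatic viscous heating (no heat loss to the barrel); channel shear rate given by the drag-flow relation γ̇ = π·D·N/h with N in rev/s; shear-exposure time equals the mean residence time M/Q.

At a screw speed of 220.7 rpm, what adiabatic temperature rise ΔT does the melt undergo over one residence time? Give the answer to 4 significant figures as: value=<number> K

value=124.1 K

Q_s = Q / 3600 = 235.0 / 3600 = 0.0652778 kg/s
t_res = M / Q_s = 2.18 ÷ 0.0652778 = 33.3957 s
Geometry in metres: D = 46.4 mm → 0.0464 m, h = 7.87 mm → 0.00787 m; screw speed N = 220.7 rpm = 3.67833 rev/s
γ̇ = π D N / h = (π)(0.0464)(3.67833) / 0.00787 = 68.1309 s⁻¹
ΔT = η·γ̇²·t_res/(ρ·cp) = [2077 × 68.1309² × 33.3957] / [1046 × 2480] = 124.117 K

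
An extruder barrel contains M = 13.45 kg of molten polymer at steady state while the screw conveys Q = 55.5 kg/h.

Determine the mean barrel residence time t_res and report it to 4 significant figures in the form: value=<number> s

value=872.4 s

Q_s = Q / 3600 = 55.5 / 3600 = 0.0154167 kg/s
Mean residence time: t_res = M/Q_s = 13.45 kg / 0.0154167 kg/s = 872.432 s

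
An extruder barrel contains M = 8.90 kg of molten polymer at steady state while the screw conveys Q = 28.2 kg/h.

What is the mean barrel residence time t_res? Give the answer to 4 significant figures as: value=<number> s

Throughput in SI: Q_s = 28.2 kg/h ÷ 3600 s/h = 0.00783333 kg/s
Mean residence time: t_res = M/Q_s = 8.90 kg / 0.00783333 kg/s = 1136.17 s

value=1136. s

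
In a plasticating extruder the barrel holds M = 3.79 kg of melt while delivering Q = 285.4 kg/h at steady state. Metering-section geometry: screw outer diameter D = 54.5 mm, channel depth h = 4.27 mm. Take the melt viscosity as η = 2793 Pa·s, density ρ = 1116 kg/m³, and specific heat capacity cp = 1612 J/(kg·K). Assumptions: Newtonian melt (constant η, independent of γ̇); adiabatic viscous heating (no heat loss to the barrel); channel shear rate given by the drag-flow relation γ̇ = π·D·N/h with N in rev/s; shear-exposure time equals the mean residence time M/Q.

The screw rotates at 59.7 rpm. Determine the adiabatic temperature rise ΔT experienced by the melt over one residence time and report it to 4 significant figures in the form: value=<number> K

Throughput in SI: Q_s = 285.4 kg/h ÷ 3600 s/h = 0.0792778 kg/s
t_res = M / Q_s = 3.79 / 0.0792778 = 47.8066 s
D = 54.5 mm = 0.0545 m;  h = 4.27 mm = 0.00427 m;  N = 59.7 rpm / 60 = 0.995 rev/s
Shear rate: γ̇ = πDN/h = π·0.0545·0.995/0.00427 = 39.8971 s⁻¹
Adiabatic rise: ΔT = η γ̇² t_res / (ρ cp) = 2793·(39.8971)²·47.8066 / (1116·1612) = 118.144 K

value=118.1 K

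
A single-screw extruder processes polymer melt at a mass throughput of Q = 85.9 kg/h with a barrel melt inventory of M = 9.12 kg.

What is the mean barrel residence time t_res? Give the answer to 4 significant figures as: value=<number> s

value=382.2 s

Convert throughput: Q = 85.9 kg/h = 85.9/3600 = 0.0238611 kg/s
Mean residence time: t_res = M/Q_s = 9.12 kg / 0.0238611 kg/s = 382.212 s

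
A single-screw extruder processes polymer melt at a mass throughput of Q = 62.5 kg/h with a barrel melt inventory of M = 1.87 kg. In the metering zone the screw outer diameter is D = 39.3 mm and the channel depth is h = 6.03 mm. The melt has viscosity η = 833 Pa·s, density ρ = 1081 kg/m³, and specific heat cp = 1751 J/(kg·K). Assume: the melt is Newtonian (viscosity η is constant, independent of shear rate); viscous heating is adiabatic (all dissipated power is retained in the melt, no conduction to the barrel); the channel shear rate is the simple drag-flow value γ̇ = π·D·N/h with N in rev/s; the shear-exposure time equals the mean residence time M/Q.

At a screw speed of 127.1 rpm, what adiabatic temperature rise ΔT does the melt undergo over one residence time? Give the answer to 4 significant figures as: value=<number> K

Convert throughput: Q = 62.5 kg/h = 62.5/3600 = 0.0173611 kg/s
Mean residence time: t_res = M/Q_s = 1.87 kg / 0.0173611 kg/s = 107.712 s
Geometry in metres: D = 39.3 mm → 0.0393 m, h = 6.03 mm → 0.00603 m; screw speed N = 127.1 rpm = 2.11833 rev/s
Shear rate: γ̇ = πDN/h = π·0.0393·2.11833/0.00603 = 43.373 s⁻¹
Adiabatic rise: ΔT = η γ̇² t_res / (ρ cp) = 833·(43.373)²·107.712 / (1081·1751) = 89.1736 K

value=89.17 K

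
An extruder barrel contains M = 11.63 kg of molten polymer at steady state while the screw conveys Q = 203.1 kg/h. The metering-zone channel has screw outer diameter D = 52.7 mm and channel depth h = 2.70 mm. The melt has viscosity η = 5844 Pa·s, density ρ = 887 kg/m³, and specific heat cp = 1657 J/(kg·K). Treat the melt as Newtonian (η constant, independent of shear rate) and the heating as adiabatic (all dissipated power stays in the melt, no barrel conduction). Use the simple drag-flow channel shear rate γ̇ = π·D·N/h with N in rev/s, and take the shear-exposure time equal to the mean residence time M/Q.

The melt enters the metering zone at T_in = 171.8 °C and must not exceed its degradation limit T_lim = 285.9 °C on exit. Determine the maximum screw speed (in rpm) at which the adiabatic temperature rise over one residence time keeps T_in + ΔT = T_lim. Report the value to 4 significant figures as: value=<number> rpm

value=11.54 rpm

Throughput in SI: Q_s = 203.1 kg/h ÷ 3600 s/h = 0.0564167 kg/s
t_res = M / Q_s = 11.63 ÷ 0.0564167 = 206.145 s
Geometry in SI: D = 52.7 mm → 0.0527 m, h = 2.70 mm → 0.0027 m
Allowable rise: ΔT_a = T_lim − T_in = 285.9 − 171.8 = 114.1 K
γ̇_max² = ΔT_a·ρ·cp / (η·t_res) = [114.1 × 887 × 1657] / [5844 × 206.145] = 139.203 s⁻²
γ̇_max = sqrt(139.203) = 11.7984 s⁻¹
N_max = γ̇_max·h / (π·D) = 11.7984 · 0.0027 / (π · 0.0527) = 0.19241 rev/s = 11.5446 rpm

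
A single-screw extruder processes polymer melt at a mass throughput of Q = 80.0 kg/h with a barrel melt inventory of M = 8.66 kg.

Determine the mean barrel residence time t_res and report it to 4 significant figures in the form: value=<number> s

Throughput in SI: Q_s = 80.0 kg/h ÷ 3600 s/h = 0.0222222 kg/s
t_res = M / Q_s = 8.66 ÷ 0.0222222 = 389.7 s

value=389.7 s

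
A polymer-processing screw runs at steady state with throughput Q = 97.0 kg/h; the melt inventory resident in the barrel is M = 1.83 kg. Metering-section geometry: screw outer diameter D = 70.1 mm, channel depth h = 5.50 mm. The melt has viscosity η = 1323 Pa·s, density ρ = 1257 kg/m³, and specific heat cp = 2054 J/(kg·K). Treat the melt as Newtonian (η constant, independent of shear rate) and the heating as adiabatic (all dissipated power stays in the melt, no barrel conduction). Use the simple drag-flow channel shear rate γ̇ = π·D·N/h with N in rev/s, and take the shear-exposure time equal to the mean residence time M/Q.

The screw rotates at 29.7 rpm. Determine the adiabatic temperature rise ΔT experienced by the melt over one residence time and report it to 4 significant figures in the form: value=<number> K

value=13.67 K

Q_s = Q / 3600 = 97.0 / 3600 = 0.0269444 kg/s
t_res = M / Q_s = 1.83 / 0.0269444 = 67.9175 s
D = 70.1 mm = 0.0701 m;  h = 5.50 mm = 0.0055 m;  N = 29.7 rpm / 60 = 0.495 rev/s
γ̇ = π·D·N / h = π · 0.0701 · 0.495 / 0.0055 = 19.8203 s⁻¹
ΔT = η·γ̇²·t_res/(ρ·cp) = [1323 × 19.8203² × 67.9175] / [1257 × 2054] = 13.6718 K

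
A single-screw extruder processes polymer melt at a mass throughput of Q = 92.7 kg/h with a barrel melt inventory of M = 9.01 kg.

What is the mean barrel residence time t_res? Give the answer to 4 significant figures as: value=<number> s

Q_s = Q / 3600 = 92.7 / 3600 = 0.02575 kg/s
Mean residence time: t_res = M/Q_s = 9.01 kg / 0.02575 kg/s = 349.903 s

value=349.9 s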